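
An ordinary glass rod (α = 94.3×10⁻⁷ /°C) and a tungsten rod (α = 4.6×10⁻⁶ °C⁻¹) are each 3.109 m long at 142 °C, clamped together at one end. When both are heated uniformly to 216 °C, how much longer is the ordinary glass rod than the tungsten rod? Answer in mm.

ΔT = 74 K
ordinary glass: ΔL = 94.3×10⁻⁷ × 3.109 m × 74 = 2.1695×10⁻³ m = 2.1695 mm
tungsten: ΔL = 4.6×10⁻⁶ × 3.109 m × 74 = 1.0583×10⁻³ m = 1.0583 mm
difference = 2.1695 − 1.0583 = 1.1112 mm

1.11 mm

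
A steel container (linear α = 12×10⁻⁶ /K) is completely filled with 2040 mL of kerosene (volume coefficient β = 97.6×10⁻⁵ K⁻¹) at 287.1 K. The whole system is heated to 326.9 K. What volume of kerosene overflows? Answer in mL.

76.3 mL

The container also expands: β_container ≈ 3α = 3.6×10⁻⁵ /K
Net overflow = V₀(β_liq − 3α_cont)ΔT
β − 3α = 9.76×10⁻⁴ − 3.6×10⁻⁵ = 9.40×10⁻⁴ /K; ΔT = 39.8 K
ΔV = 2040 × 9.40×10⁻⁴ × 39.8 = 76.3 mL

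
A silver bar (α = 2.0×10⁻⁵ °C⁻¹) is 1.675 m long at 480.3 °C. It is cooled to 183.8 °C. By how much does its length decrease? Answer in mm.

|ΔT| = |183.8 − 480.3| = 296.5 K
ΔL = αL₀ΔT = (2.0×10⁻⁵)(1.675)(296.5) = 9.93×10⁻³ m

ΔL = 9.93 mm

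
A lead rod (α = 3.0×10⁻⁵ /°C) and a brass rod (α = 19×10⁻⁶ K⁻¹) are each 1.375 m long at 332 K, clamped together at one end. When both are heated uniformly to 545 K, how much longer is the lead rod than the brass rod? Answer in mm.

3.22 mm

ΔT = 213 K
lead: ΔL = 3.0×10⁻⁵ × 1.375 m × 213 = 8.7863×10⁻³ m = 8.7863 mm
brass: ΔL = 19×10⁻⁶ × 1.375 m × 213 = 5.5646×10⁻³ m = 5.5646 mm
difference = 8.7863 − 5.5646 = 3.2217 mm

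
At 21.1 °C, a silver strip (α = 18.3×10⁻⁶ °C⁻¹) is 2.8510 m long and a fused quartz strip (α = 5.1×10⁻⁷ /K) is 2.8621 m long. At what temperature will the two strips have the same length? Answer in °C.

T = 240.0 °C

Equal length when α₁L₁ΔT − α₂L₂ΔT = L₂ − L₁ = 1.11×10⁻² m
α₁L₁ = 5.21733×10⁻⁵, α₂L₂ = 1.459671×10⁻⁶ → Δ(αL) = 5.0713629×10⁻⁵ m/K
ΔT = 1.11×10⁻² / 5.0713629×10⁻⁵ = 218.876 K, so T = 21.1 + 218.876 = 239.976 °C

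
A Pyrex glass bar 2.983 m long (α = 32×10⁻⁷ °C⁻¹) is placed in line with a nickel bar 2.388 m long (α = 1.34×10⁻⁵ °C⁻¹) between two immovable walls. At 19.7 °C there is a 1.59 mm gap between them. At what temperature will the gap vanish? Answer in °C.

T = 58.0 °C

α₁L₁ = 9.5456×10⁻⁶ m/K, α₂L₂ = 3.19992×10⁻⁵ m/K → total 4.15448×10⁻⁵ m/K
ΔT = g/(α₁L₁+α₂L₂) = 1.59×10⁻³ / 4.15448×10⁻⁵ = 38.272 K
T = 19.7 + 38.272 = 57.972 °C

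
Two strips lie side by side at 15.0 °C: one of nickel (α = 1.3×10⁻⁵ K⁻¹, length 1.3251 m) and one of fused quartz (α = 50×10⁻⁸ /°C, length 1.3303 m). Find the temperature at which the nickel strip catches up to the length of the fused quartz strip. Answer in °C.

T = 329.0 °C

L₁(1 + α₁ΔT) = L₂(1 + α₂ΔT) ⇒ ΔT = (L₂ − L₁)/(α₁L₁ − α₂L₂)
L₂ − L₁ = 1.3303 − 1.3251 = 5.20×10⁻³ m
α₁L₁ − α₂L₂ = 1.3×10⁻⁵×1.3251 − 50×10⁻⁸×1.3303 = 1.656115×10⁻⁵ m/K
ΔT = 5.20×10⁻³ / 1.656115×10⁻⁵ = 313.988 K
T = 15.0 + 313.988 = 328.988 °C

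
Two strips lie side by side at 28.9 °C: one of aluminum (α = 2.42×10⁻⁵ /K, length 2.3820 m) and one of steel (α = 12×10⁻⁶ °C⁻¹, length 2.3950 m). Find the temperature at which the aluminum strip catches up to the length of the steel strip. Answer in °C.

T = 478.7 °C

Equal length when α₁L₁ΔT − α₂L₂ΔT = L₂ − L₁ = 1.30×10⁻² m
α₁L₁ = 5.76444×10⁻⁵, α₂L₂ = 2.874×10⁻⁵ → Δ(αL) = 2.89044×10⁻⁵ m/K
ΔT = 1.30×10⁻² / 2.89044×10⁻⁵ = 449.759 K, so T = 28.9 + 449.759 = 478.659 °C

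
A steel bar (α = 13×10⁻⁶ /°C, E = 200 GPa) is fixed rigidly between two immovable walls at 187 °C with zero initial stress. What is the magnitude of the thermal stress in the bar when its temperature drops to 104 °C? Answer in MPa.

σ = 216 MPa

Fully constrained: the free strain ε = αΔT is blocked, so σ = Eε = EαΔT.
|ΔT| = 83 K
σ = 200×10⁹ × 13×10⁻⁶ × 83 = 2.16×10⁸ Pa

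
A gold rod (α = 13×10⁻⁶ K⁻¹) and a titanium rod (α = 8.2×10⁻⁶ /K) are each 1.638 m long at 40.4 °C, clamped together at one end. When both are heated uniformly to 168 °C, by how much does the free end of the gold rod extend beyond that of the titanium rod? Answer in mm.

ΔT = 127.6 K
gold: ΔL = 13×10⁻⁶ × 1.638 m × 127.6 = 2.7171×10⁻³ m = 2.7171 mm
titanium: ΔL = 8.2×10⁻⁶ × 1.638 m × 127.6 = 1.7139×10⁻³ m = 1.7139 mm
difference = 2.7171 − 1.7139 = 1.0032 mm

1.00 mm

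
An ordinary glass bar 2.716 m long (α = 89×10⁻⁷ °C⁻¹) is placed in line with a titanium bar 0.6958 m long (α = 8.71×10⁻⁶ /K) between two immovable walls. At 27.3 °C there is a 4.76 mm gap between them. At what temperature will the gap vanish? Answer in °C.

Gap closes when ΔL₁ + ΔL₂ = 4.76 mm = 4.76×10⁻³ m
(α₁L₁ + α₂L₂)ΔT = g
α₁L₁ + α₂L₂ = 89×10⁻⁷×2.716 + 8.71×10⁻⁶×0.6958 = 3.0232818×10⁻⁵ m/K
ΔT = 4.76×10⁻³ / 3.0232818×10⁻⁵ = 157.44 K
T = 27.3 + 157.44 = 184.74 °C

T = 185 °C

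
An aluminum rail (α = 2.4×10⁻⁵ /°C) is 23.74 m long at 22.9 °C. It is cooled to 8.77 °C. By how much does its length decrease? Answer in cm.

ΔL = 0.805 cm

|ΔT| = |8.77 − 22.9| = 14.13 K
ΔL = αL₀ΔT = (2.4×10⁻⁵)(23.74)(14.13) = 8.05×10⁻³ m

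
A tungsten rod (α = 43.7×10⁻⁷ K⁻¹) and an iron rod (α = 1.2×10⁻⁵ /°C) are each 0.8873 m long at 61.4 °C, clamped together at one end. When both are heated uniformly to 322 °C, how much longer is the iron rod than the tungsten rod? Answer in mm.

1.76 mm

ΔT = 260.6 K
tungsten: ΔL = 43.7×10⁻⁷ × 0.8873 m × 260.6 = 1.0105×10⁻³ m = 1.0105 mm
iron: ΔL = 1.2×10⁻⁵ × 0.8873 m × 260.6 = 2.7748×10⁻³ m = 2.7748 mm
difference = 2.7748 − 1.0105 = 1.7643 mm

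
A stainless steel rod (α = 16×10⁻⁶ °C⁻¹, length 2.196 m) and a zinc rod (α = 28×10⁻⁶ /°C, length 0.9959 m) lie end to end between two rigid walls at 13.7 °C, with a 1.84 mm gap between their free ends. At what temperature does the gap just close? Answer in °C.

Gap closes when ΔL₁ + ΔL₂ = 1.84 mm = 1.84×10⁻³ m
(α₁L₁ + α₂L₂)ΔT = g
α₁L₁ + α₂L₂ = 16×10⁻⁶×2.196 + 28×10⁻⁶×0.9959 = 6.30212×10⁻⁵ m/K
ΔT = 1.84×10⁻³ / 6.30212×10⁻⁵ = 29.197 K
T = 13.7 + 29.197 = 42.897 °C

T = 42.9 °C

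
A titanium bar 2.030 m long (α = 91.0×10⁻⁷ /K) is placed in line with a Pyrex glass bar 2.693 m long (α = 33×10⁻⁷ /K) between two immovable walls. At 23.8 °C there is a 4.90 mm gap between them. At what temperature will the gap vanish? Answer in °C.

α₁L₁ = 1.8473×10⁻⁵ m/K, α₂L₂ = 8.8869×10⁻⁶ m/K → total 2.73599×10⁻⁵ m/K
ΔT = g/(α₁L₁+α₂L₂) = 4.90×10⁻³ / 2.73599×10⁻⁵ = 179.09 K
T = 23.8 + 179.09 = 202.89 °C

T = 203 °C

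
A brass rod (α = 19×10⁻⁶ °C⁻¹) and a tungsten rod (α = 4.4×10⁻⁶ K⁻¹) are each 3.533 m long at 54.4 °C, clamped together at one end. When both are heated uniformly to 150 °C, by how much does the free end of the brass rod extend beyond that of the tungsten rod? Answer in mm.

4.93 mm

ΔT = 95.6 K
brass: ΔL = 19×10⁻⁶ × 3.533 m × 95.6 = 6.4173×10⁻³ m = 6.4173 mm
tungsten: ΔL = 4.4×10⁻⁶ × 3.533 m × 95.6 = 1.4861×10⁻³ m = 1.4861 mm
difference = 6.4173 − 1.4861 = 4.9312 mm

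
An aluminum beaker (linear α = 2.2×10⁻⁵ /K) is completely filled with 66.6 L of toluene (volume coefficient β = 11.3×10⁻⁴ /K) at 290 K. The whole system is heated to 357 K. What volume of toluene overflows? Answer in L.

The beaker also expands: β_container ≈ 3α = 6.6×10⁻⁵ /K
Net overflow = V₀(β_liq − 3α_cont)ΔT
β − 3α = 1.13×10⁻³ − 6.6×10⁻⁵ = 1.064×10⁻³ /K; ΔT = 67 K
ΔV = 66.6 × 1.064×10⁻³ × 67 = 4.75 L

4.75 L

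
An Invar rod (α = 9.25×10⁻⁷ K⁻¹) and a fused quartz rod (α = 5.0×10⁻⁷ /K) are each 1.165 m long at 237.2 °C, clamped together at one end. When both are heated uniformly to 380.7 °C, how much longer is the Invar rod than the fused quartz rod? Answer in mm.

ΔT = 143.5 K
Invar: ΔL = 9.25×10⁻⁷ × 1.165 m × 143.5 = 1.5464×10⁻⁴ m = 0.15464 mm
fused quartz: ΔL = 5.0×10⁻⁷ × 1.165 m × 143.5 = 8.3589×10⁻⁵ m = 0.083589 mm
difference = 0.15464 − 0.083589 = 0.071051 mm

0.0711 mm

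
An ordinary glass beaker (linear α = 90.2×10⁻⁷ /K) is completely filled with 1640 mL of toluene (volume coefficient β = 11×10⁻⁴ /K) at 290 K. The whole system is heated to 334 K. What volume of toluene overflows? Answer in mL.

77.4 mL

The beaker also expands: β_container ≈ 3α = 2.706×10⁻⁵ /K
Net overflow = V₀(β_liq − 3α_cont)ΔT
β − 3α = 1.10×10⁻³ − 2.706×10⁻⁵ = 1.07294×10⁻³ /K; ΔT = 44 K
ΔV = 1640 × 1.07294×10⁻³ × 44 = 77.4 mL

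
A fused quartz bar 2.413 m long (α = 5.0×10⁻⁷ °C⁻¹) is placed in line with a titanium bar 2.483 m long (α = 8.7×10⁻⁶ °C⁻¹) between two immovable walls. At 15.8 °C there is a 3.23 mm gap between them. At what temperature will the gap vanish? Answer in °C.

T = 157 °C

α₁L₁ = 1.2065×10⁻⁶ m/K, α₂L₂ = 2.16021×10⁻⁵ m/K → total 2.28086×10⁻⁵ m/K
ΔT = g/(α₁L₁+α₂L₂) = 3.23×10⁻³ / 2.28086×10⁻⁵ = 141.61 K
T = 15.8 + 141.61 = 157.41 °C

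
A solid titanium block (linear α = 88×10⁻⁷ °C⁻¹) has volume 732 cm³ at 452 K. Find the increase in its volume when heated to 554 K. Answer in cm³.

Isotropic solid: β ≈ 3α = 2.6×10⁻⁵ /K; ΔT = 102 K
ΔV = 3αV₀ΔT = 3(88×10⁻⁷)(732)(102) = 1.97 cm³

ΔV = 1.97 cm³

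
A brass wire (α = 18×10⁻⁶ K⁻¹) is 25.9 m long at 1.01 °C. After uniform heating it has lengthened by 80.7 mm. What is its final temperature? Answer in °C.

ΔL = αL₀ΔT ⇒ ΔT = ΔL / (αL₀)
ΔT = 80.7×10⁻³ m / (18×10⁻⁶ × 25.9 m) = 173.10 K
T = 1.01 + 173.10 = 174.11 °C

T = 174 °C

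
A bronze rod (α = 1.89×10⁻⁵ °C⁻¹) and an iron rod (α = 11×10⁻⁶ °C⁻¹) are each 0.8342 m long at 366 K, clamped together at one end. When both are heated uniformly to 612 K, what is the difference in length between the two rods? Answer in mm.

1.62 mm

ΔT = 246 K
bronze: ΔL = 1.89×10⁻⁵ × 0.8342 m × 246 = 3.8785×10⁻³ m = 3.8785 mm
iron: ΔL = 11×10⁻⁶ × 0.8342 m × 246 = 2.2573×10⁻³ m = 2.2573 mm
difference = 3.8785 − 2.2573 = 1.6212 mm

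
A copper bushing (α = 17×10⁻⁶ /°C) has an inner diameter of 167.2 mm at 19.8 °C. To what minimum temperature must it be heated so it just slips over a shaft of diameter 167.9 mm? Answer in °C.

Required Δd = 167.9 − 167.2 = 0.7 mm
Δd = αd₀ΔT ⇒ ΔT = Δd/(αd₀) = 0.7 / (17×10⁻⁶ × 167.2) = 246.27 K
T_min = 19.8 + 246.27 = 266.07 °C

T = 266 °C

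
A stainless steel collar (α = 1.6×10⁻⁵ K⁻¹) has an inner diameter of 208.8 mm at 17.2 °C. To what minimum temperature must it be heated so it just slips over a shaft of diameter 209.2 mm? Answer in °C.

Required Δd = 209.2 − 208.8 = 0.4 mm
Δd = αd₀ΔT ⇒ ΔT = Δd/(αd₀) = 0.4 / (1.6×10⁻⁵ × 208.8) = 119.73 K
T_min = 17.2 + 119.73 = 136.93 °C

T = 137 °C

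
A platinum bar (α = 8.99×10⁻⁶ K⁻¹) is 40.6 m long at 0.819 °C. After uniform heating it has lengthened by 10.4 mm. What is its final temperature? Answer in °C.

T = 29.3 °C

ΔL = αL₀ΔT ⇒ ΔT = ΔL / (αL₀)
ΔT = 10.4×10⁻³ m / (8.99×10⁻⁶ × 40.6 m) = 28.494 K
T = 0.819 + 28.494 = 29.313 °C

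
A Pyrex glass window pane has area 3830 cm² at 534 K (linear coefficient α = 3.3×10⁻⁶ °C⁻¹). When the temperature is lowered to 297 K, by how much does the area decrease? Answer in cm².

ΔA = 5.99 cm²

Area coefficient ≈ 2α; |ΔT| = 237 K
ΔA = 2αA₀ΔT = 2(3.3×10⁻⁶)(3830)(237) = 5.99 cm²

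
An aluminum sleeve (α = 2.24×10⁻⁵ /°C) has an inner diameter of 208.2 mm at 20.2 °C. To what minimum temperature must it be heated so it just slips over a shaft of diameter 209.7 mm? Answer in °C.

T = 342 °C

Required Δd = 209.7 − 208.2 = 1.5 mm
Δd = αd₀ΔT ⇒ ΔT = Δd/(αd₀) = 1.5 / (2.24×10⁻⁵ × 208.2) = 321.63 K
T_min = 20.2 + 321.63 = 341.83 °C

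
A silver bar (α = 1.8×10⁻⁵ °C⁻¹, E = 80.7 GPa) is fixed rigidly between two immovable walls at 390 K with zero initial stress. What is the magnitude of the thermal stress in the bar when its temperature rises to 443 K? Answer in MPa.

σ = 77.0 MPa

Fully constrained: the free strain ε = αΔT is blocked, so σ = Eε = EαΔT.
|ΔT| = 53 K
σ = 80.7×10⁹ × 1.8×10⁻⁵ × 53 = 7.70×10⁷ Pa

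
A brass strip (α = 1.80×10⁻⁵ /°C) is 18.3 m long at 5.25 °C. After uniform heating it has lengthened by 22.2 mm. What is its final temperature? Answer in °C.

T = 72.6 °C

ΔL = αL₀ΔT ⇒ ΔT = ΔL / (αL₀)
ΔT = 22.2×10⁻³ m / (1.80×10⁻⁵ × 18.3 m) = 67.395 K
T = 5.25 + 67.395 = 72.645 °C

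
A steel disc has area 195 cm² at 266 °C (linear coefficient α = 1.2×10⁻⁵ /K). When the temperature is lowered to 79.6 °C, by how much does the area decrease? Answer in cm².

ΔA = 0.872 cm²

Area coefficient ≈ 2α; |ΔT| = 186.4 K
ΔA = 2αA₀ΔT = 2(1.2×10⁻⁵)(195)(186.4) = 0.872 cm²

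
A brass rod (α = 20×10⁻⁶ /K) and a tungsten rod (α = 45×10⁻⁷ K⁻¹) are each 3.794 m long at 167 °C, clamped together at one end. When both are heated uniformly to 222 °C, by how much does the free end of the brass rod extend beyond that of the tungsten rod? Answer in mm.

3.23 mm

ΔT = 55 K
brass: ΔL = 20×10⁻⁶ × 3.794 m × 55 = 4.1734×10⁻³ m = 4.1734 mm
tungsten: ΔL = 45×10⁻⁷ × 3.794 m × 55 = 9.3902×10⁻⁴ m = 0.93902 mm
difference = 4.1734 − 0.93902 = 3.23438 mm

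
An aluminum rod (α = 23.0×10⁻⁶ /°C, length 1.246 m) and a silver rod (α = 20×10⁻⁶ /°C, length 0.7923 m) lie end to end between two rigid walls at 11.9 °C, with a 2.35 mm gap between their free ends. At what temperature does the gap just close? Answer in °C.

α₁L₁ = 2.8658×10⁻⁵ m/K, α₂L₂ = 1.5846×10⁻⁵ m/K → total 4.4504×10⁻⁵ m/K
ΔT = g/(α₁L₁+α₂L₂) = 2.35×10⁻³ / 4.4504×10⁻⁵ = 52.804 K
T = 11.9 + 52.804 = 64.704 °C

T = 64.7 °C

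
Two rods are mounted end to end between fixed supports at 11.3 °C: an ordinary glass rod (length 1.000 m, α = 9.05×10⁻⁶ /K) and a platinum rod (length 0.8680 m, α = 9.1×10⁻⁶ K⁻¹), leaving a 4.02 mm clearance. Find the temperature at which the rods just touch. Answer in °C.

Gap closes when ΔL₁ + ΔL₂ = 4.02 mm = 4.02×10⁻³ m
(α₁L₁ + α₂L₂)ΔT = g
α₁L₁ + α₂L₂ = 9.05×10⁻⁶×1.000 + 9.1×10⁻⁶×0.8680 = 1.69488×10⁻⁵ m/K
ΔT = 4.02×10⁻³ / 1.69488×10⁻⁵ = 237.18 K
T = 11.3 + 237.18 = 248.48 °C

T = 248 °C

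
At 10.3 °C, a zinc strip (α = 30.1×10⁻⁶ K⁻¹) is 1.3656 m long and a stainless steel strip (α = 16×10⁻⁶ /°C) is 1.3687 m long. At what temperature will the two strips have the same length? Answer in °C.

Equal length when α₁L₁ΔT − α₂L₂ΔT = L₂ − L₁ = 3.10×10⁻³ m
α₁L₁ = 4.110456×10⁻⁵, α₂L₂ = 2.18992×10⁻⁵ → Δ(αL) = 1.920536×10⁻⁵ m/K
ΔT = 3.10×10⁻³ / 1.920536×10⁻⁵ = 161.413 K, so T = 10.3 + 161.413 = 171.713 °C

T = 171.7 °C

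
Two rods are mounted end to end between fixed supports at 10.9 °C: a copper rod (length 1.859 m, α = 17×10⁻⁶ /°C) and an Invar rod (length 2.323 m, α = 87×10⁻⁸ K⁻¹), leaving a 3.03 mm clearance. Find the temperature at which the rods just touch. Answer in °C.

Gap closes when ΔL₁ + ΔL₂ = 3.03 mm = 3.03×10⁻³ m
(α₁L₁ + α₂L₂)ΔT = g
α₁L₁ + α₂L₂ = 17×10⁻⁶×1.859 + 87×10⁻⁸×2.323 = 3.362401×10⁻⁵ m/K
ΔT = 3.03×10⁻³ / 3.362401×10⁻⁵ = 90.11 K
T = 10.9 + 90.11 = 101.01 °C

T = 101 °C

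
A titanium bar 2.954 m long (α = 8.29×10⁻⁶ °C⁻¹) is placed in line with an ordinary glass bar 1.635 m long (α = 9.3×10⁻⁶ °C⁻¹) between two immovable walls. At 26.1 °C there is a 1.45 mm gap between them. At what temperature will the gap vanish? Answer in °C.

α₁L₁ = 2.448866×10⁻⁵ m/K, α₂L₂ = 1.52055×10⁻⁵ m/K → total 3.969416×10⁻⁵ m/K
ΔT = g/(α₁L₁+α₂L₂) = 1.45×10⁻³ / 3.969416×10⁻⁵ = 36.529 K
T = 26.1 + 36.529 = 62.629 °C

T = 62.6 °C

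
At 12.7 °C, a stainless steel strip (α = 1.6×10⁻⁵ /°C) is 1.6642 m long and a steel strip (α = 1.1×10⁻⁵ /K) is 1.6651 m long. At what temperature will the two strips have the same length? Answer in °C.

L₁(1 + α₁ΔT) = L₂(1 + α₂ΔT) ⇒ ΔT = (L₂ − L₁)/(α₁L₁ − α₂L₂)
L₂ − L₁ = 1.6651 − 1.6642 = 9.00×10⁻⁴ m
α₁L₁ − α₂L₂ = 1.6×10⁻⁵×1.6642 − 1.1×10⁻⁵×1.6651 = 8.3111×10⁻⁶ m/K
ΔT = 9.00×10⁻⁴ / 8.3111×10⁻⁶ = 108.289 K
T = 12.7 + 108.289 = 120.989 °C

T = 121.0 °C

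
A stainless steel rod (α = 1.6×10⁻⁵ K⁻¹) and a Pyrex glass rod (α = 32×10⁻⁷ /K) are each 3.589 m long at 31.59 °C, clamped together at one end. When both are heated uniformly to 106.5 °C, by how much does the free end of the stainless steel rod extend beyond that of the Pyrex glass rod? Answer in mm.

ΔT = 74.91 K
stainless steel: ΔL = 1.6×10⁻⁵ × 3.589 m × 74.91 = 4.3016×10⁻³ m = 4.3016 mm
Pyrex glass: ΔL = 32×10⁻⁷ × 3.589 m × 74.91 = 8.6033×10⁻⁴ m = 0.86033 mm
difference = 4.3016 − 0.86033 = 3.44127 mm

3.44 mm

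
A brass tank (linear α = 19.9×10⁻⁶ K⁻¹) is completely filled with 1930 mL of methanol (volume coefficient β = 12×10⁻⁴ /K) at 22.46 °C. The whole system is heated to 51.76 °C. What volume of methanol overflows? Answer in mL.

The tank also expands: β_container ≈ 3α = 5.97×10⁻⁵ /K
Net overflow = V₀(β_liq − 3α_cont)ΔT
β − 3α = 1.20×10⁻³ − 5.97×10⁻⁵ = 1.1403×10⁻³ /K; ΔT = 29.30 K
ΔV = 1930 × 1.1403×10⁻³ × 29.30 = 64.5 mL

64.5 mL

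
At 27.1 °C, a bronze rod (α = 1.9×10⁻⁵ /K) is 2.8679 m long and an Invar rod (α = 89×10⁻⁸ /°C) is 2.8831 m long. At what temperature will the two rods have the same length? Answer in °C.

L₁(1 + α₁ΔT) = L₂(1 + α₂ΔT) ⇒ ΔT = (L₂ − L₁)/(α₁L₁ − α₂L₂)
L₂ − L₁ = 2.8831 − 2.8679 = 1.52×10⁻² m
α₁L₁ − α₂L₂ = 1.9×10⁻⁵×2.8679 − 89×10⁻⁸×2.8831 = 5.1924141×10⁻⁵ m/K
ΔT = 1.52×10⁻² / 5.1924141×10⁻⁵ = 292.735 K
T = 27.1 + 292.735 = 319.835 °C

T = 319.8 °C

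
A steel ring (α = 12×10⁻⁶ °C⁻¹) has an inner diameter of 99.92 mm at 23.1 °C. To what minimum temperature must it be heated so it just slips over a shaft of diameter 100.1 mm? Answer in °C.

T = 173 °C

Required Δd = 100.1 − 99.92 = 0.18 mm
Δd = αd₀ΔT ⇒ ΔT = Δd/(αd₀) = 0.18 / (12×10⁻⁶ × 99.92) = 150.12 K
T_min = 23.1 + 150.12 = 173.22 °C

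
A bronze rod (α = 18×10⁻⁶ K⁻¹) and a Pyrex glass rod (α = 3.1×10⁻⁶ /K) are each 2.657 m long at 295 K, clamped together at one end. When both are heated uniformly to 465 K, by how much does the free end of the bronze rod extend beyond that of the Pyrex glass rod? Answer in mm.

6.73 mm

ΔT = 170 K
bronze: ΔL = 18×10⁻⁶ × 2.657 m × 170 = 8.1304×10⁻³ m = 8.1304 mm
Pyrex glass: ΔL = 3.1×10⁻⁶ × 2.657 m × 170 = 1.4002×10⁻³ m = 1.4002 mm
difference = 8.1304 − 1.4002 = 6.7302 mm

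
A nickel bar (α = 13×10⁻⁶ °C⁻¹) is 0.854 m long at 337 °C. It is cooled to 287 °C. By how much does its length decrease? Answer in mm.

ΔL = 0.555 mm

|ΔT| = |287 − 337| = 50 K
ΔL = αL₀ΔT = (13×10⁻⁶)(0.854)(50) = 5.55×10⁻⁴ m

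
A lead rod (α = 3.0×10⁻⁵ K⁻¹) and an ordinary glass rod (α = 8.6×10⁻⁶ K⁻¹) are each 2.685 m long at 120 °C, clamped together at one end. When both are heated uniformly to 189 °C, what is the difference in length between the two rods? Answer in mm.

ΔT = 69 K
lead: ΔL = 3.0×10⁻⁵ × 2.685 m × 69 = 5.5580×10⁻³ m = 5.5580 mm
ordinary glass: ΔL = 8.6×10⁻⁶ × 2.685 m × 69 = 1.5933×10⁻³ m = 1.5933 mm
difference = 5.5580 − 1.5933 = 3.9647 mm

3.96 mm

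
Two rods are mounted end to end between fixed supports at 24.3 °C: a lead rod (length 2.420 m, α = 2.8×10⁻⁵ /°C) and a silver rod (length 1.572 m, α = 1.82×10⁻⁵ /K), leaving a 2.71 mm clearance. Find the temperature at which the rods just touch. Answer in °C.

T = 52.4 °C

α₁L₁ = 6.776×10⁻⁵ m/K, α₂L₂ = 2.86104×10⁻⁵ m/K → total 9.63704×10⁻⁵ m/K
ΔT = g/(α₁L₁+α₂L₂) = 2.71×10⁻³ / 9.63704×10⁻⁵ = 28.121 K
T = 24.3 + 28.121 = 52.421 °C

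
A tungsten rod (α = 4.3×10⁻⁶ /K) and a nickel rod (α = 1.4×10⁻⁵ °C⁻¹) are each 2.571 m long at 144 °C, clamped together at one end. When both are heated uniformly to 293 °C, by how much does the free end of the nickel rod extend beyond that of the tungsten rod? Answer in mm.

3.72 mm

ΔT = 149 K
tungsten: ΔL = 4.3×10⁻⁶ × 2.571 m × 149 = 1.6472×10⁻³ m = 1.6472 mm
nickel: ΔL = 1.4×10⁻⁵ × 2.571 m × 149 = 5.3631×10⁻³ m = 5.3631 mm
difference = 5.3631 − 1.6472 = 3.7159 mm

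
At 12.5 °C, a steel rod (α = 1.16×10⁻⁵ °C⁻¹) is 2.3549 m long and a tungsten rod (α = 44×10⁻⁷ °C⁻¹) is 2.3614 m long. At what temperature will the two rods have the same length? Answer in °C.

T = 396.5 °C

L₁(1 + α₁ΔT) = L₂(1 + α₂ΔT) ⇒ ΔT = (L₂ − L₁)/(α₁L₁ − α₂L₂)
L₂ − L₁ = 2.3614 − 2.3549 = 6.50×10⁻³ m
α₁L₁ − α₂L₂ = 1.16×10⁻⁵×2.3549 − 44×10⁻⁷×2.3614 = 1.692668×10⁻⁵ m/K
ΔT = 6.50×10⁻³ / 1.692668×10⁻⁵ = 384.009 K
T = 12.5 + 384.009 = 396.509 °C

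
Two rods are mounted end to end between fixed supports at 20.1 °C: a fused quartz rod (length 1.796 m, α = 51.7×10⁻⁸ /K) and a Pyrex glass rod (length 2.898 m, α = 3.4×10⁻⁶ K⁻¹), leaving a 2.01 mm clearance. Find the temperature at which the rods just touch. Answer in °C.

Gap closes when ΔL₁ + ΔL₂ = 2.01 mm = 2.01×10⁻³ m
(α₁L₁ + α₂L₂)ΔT = g
α₁L₁ + α₂L₂ = 51.7×10⁻⁸×1.796 + 3.4×10⁻⁶×2.898 = 1.0781732×10⁻⁵ m/K
ΔT = 2.01×10⁻³ / 1.0781732×10⁻⁵ = 186.43 K
T = 20.1 + 186.43 = 206.53 °C

T = 207 °C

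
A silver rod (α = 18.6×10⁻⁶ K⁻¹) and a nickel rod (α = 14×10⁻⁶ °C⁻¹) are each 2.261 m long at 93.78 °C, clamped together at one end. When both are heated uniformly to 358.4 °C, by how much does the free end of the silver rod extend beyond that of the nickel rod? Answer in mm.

ΔT = 264.62 K
silver: ΔL = 18.6×10⁻⁶ × 2.261 m × 264.62 = 1.1128×10⁻² m = 11.128 mm
nickel: ΔL = 14×10⁻⁶ × 2.261 m × 264.62 = 8.3763×10⁻³ m = 8.3763 mm
difference = 11.128 − 8.3763 = 2.7517 mm

2.75 mm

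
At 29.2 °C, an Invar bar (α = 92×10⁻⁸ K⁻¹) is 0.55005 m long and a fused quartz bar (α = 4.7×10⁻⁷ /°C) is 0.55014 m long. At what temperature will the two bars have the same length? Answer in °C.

T = 392.9 °C

L₁(1 + α₁ΔT) = L₂(1 + α₂ΔT) ⇒ ΔT = (L₂ − L₁)/(α₁L₁ − α₂L₂)
L₂ − L₁ = 0.55014 − 0.55005 = 9.00×10⁻⁵ m
α₁L₁ − α₂L₂ = 92×10⁻⁸×0.55005 − 4.7×10⁻⁷×0.55014 = 2.474802×10⁻⁷ m/K
ΔT = 9.00×10⁻⁵ / 2.474802×10⁻⁷ = 363.665 K
T = 29.2 + 363.665 = 392.865 °C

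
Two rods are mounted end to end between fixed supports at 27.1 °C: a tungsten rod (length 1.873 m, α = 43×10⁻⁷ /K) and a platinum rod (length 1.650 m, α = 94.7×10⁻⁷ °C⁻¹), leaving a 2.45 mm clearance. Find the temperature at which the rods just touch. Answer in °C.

α₁L₁ = 8.0539×10⁻⁶ m/K, α₂L₂ = 1.56255×10⁻⁵ m/K → total 2.36794×10⁻⁵ m/K
ΔT = g/(α₁L₁+α₂L₂) = 2.45×10⁻³ / 2.36794×10⁻⁵ = 103.47 K
T = 27.1 + 103.47 = 130.57 °C

T = 131 °C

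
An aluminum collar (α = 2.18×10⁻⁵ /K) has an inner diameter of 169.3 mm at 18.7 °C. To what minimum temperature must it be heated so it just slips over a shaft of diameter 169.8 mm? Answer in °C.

T = 154 °C

Required Δd = 169.8 − 169.3 = 0.5 mm
Δd = αd₀ΔT ⇒ ΔT = Δd/(αd₀) = 0.5 / (2.18×10⁻⁵ × 169.3) = 135.47 K
T_min = 18.7 + 135.47 = 154.17 °C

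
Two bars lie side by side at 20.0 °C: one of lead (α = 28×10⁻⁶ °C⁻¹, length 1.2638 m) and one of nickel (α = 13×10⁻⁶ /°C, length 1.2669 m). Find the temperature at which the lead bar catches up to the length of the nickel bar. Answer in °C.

L₁(1 + α₁ΔT) = L₂(1 + α₂ΔT) ⇒ ΔT = (L₂ − L₁)/(α₁L₁ − α₂L₂)
L₂ − L₁ = 1.2669 − 1.2638 = 3.10×10⁻³ m
α₁L₁ − α₂L₂ = 28×10⁻⁶×1.2638 − 13×10⁻⁶×1.2669 = 1.89167×10⁻⁵ m/K
ΔT = 3.10×10⁻³ / 1.89167×10⁻⁵ = 163.876 K
T = 20.0 + 163.876 = 183.876 °C

T = 183.9 °C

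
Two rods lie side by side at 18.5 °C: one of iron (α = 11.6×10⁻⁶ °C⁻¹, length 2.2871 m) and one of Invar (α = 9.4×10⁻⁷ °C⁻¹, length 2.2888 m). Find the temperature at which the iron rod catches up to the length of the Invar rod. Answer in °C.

T = 88.23 °C

L₁(1 + α₁ΔT) = L₂(1 + α₂ΔT) ⇒ ΔT = (L₂ − L₁)/(α₁L₁ − α₂L₂)
L₂ − L₁ = 2.2888 − 2.2871 = 1.70×10⁻³ m
α₁L₁ − α₂L₂ = 11.6×10⁻⁶×2.2871 − 9.4×10⁻⁷×2.2888 = 2.4378888×10⁻⁵ m/K
ΔT = 1.70×10⁻³ / 2.4378888×10⁻⁵ = 69.7325 K
T = 18.5 + 69.7325 = 88.2325 °C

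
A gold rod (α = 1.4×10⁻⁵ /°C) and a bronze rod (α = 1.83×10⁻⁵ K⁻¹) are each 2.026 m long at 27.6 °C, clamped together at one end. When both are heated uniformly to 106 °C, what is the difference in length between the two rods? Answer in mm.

0.683 mm

ΔT = 78.4 K
gold: ΔL = 1.4×10⁻⁵ × 2.026 m × 78.4 = 2.2237×10⁻³ m = 2.2237 mm
bronze: ΔL = 1.83×10⁻⁵ × 2.026 m × 78.4 = 2.9067×10⁻³ m = 2.9067 mm
difference = 2.9067 − 2.2237 = 0.6830 mm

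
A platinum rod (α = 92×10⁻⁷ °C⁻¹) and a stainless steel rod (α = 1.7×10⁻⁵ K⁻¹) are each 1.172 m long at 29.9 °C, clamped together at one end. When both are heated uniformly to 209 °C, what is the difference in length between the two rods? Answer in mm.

ΔT = 179.1 K
platinum: ΔL = 92×10⁻⁷ × 1.172 m × 179.1 = 1.9311×10⁻³ m = 1.9311 mm
stainless steel: ΔL = 1.7×10⁻⁵ × 1.172 m × 179.1 = 3.5684×10⁻³ m = 3.5684 mm
difference = 3.5684 − 1.9311 = 1.6373 mm

1.64 mm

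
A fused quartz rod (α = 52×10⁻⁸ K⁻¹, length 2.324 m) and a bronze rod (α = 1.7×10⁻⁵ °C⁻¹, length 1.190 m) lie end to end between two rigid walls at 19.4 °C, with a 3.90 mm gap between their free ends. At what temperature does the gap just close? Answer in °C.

T = 201 °C

Gap closes when ΔL₁ + ΔL₂ = 3.90 mm = 3.90×10⁻³ m
(α₁L₁ + α₂L₂)ΔT = g
α₁L₁ + α₂L₂ = 52×10⁻⁸×2.324 + 1.7×10⁻⁵×1.190 = 2.143848×10⁻⁵ m/K
ΔT = 3.90×10⁻³ / 2.143848×10⁻⁵ = 181.92 K
T = 19.4 + 181.92 = 201.32 °C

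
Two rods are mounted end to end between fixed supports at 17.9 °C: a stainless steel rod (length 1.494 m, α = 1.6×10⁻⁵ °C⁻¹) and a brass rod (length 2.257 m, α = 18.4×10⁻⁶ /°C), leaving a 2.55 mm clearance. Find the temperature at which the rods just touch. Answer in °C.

T = 56.9 °C

Gap closes when ΔL₁ + ΔL₂ = 2.55 mm = 2.55×10⁻³ m
(α₁L₁ + α₂L₂)ΔT = g
α₁L₁ + α₂L₂ = 1.6×10⁻⁵×1.494 + 18.4×10⁻⁶×2.257 = 6.54328×10⁻⁵ m/K
ΔT = 2.55×10⁻³ / 6.54328×10⁻⁵ = 38.971 K
T = 17.9 + 38.971 = 56.871 °C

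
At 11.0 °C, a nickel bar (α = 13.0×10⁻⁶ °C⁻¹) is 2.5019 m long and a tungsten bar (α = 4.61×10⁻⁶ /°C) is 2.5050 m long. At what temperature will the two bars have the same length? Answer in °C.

T = 158.8 °C

Equal length when α₁L₁ΔT − α₂L₂ΔT = L₂ − L₁ = 3.10×10⁻³ m
α₁L₁ = 3.25247×10⁻⁵, α₂L₂ = 1.154805×10⁻⁵ → Δ(αL) = 2.097665×10⁻⁵ m/K
ΔT = 3.10×10⁻³ / 2.097665×10⁻⁵ = 147.783 K, so T = 11.0 + 147.783 = 158.783 °C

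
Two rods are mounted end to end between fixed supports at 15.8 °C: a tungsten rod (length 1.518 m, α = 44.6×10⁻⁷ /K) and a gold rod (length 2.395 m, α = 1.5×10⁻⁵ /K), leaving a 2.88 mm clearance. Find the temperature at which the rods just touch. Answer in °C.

T = 83.3 °C

α₁L₁ = 6.77028×10⁻⁶ m/K, α₂L₂ = 3.5925×10⁻⁵ m/K → total 4.269528×10⁻⁵ m/K
ΔT = g/(α₁L₁+α₂L₂) = 2.88×10⁻³ / 4.269528×10⁻⁵ = 67.455 K
T = 15.8 + 67.455 = 83.255 °C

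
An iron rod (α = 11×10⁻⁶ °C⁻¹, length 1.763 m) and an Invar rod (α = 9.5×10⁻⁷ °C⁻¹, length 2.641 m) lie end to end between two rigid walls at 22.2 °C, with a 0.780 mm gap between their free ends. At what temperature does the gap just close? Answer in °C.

Gap closes when ΔL₁ + ΔL₂ = 0.780 mm = 7.80×10⁻⁴ m
(α₁L₁ + α₂L₂)ΔT = g
α₁L₁ + α₂L₂ = 11×10⁻⁶×1.763 + 9.5×10⁻⁷×2.641 = 2.190195×10⁻⁵ m/K
ΔT = 7.80×10⁻⁴ / 2.190195×10⁻⁵ = 35.613 K
T = 22.2 + 35.613 = 57.813 °C

T = 57.8 °C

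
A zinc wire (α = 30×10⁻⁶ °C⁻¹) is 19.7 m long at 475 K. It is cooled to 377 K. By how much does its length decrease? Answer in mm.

|ΔT| = |377 − 475| = 98 K
ΔL = αL₀ΔT = (30×10⁻⁶)(19.7)(98) = 5.79×10⁻² m

ΔL = 57.9 mm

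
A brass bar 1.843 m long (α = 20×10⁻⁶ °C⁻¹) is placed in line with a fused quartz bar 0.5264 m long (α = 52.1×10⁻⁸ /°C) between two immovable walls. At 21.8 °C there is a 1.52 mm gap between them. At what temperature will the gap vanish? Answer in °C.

Gap closes when ΔL₁ + ΔL₂ = 1.52 mm = 1.52×10⁻³ m
(α₁L₁ + α₂L₂)ΔT = g
α₁L₁ + α₂L₂ = 20×10⁻⁶×1.843 + 52.1×10⁻⁸×0.5264 = 3.71342544×10⁻⁵ m/K
ΔT = 1.52×10⁻³ / 3.71342544×10⁻⁵ = 40.933 K
T = 21.8 + 40.933 = 62.733 °C

T = 62.7 °C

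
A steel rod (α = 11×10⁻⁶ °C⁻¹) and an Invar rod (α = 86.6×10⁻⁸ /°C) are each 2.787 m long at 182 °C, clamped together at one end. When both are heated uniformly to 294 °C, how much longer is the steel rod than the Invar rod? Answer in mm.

3.16 mm

ΔT = 112 K
steel: ΔL = 11×10⁻⁶ × 2.787 m × 112 = 3.4336×10⁻³ m = 3.4336 mm
Invar: ΔL = 86.6×10⁻⁸ × 2.787 m × 112 = 2.7032×10⁻⁴ m = 0.27032 mm
difference = 3.4336 − 0.27032 = 3.16328 mm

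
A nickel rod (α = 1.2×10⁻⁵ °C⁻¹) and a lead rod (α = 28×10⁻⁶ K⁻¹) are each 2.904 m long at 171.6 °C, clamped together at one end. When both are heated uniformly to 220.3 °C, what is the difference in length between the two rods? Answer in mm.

ΔT = 48.7 K
nickel: ΔL = 1.2×10⁻⁵ × 2.904 m × 48.7 = 1.6971×10⁻³ m = 1.6971 mm
lead: ΔL = 28×10⁻⁶ × 2.904 m × 48.7 = 3.9599×10⁻³ m = 3.9599 mm
difference = 3.9599 − 1.6971 = 2.2628 mm

2.26 mm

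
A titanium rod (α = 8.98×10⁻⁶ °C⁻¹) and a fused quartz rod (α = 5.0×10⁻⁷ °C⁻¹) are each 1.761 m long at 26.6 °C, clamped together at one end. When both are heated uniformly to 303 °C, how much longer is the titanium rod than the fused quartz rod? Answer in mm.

ΔT = 276.4 K
titanium: ΔL = 8.98×10⁻⁶ × 1.761 m × 276.4 = 4.3709×10⁻³ m = 4.3709 mm
fused quartz: ΔL = 5.0×10⁻⁷ × 1.761 m × 276.4 = 2.4337×10⁻⁴ m = 0.24337 mm
difference = 4.3709 − 0.24337 = 4.12753 mm

4.13 mm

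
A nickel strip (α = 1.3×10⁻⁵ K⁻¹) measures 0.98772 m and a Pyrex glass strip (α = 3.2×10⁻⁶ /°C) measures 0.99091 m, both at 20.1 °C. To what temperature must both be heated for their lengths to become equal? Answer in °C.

T = 350.0 °C

Equal length when α₁L₁ΔT − α₂L₂ΔT = L₂ − L₁ = 3.19×10⁻³ m
α₁L₁ = 1.284036×10⁻⁵, α₂L₂ = 3.170912×10⁻⁶ → Δ(αL) = 9.669448×10⁻⁶ m/K
ΔT = 3.19×10⁻³ / 9.669448×10⁻⁶ = 329.905 K, so T = 20.1 + 329.905 = 350.005 °C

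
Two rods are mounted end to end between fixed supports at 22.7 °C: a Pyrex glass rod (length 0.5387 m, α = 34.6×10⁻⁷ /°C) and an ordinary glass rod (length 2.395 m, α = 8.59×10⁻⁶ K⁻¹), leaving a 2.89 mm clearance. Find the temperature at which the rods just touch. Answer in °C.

α₁L₁ = 1.863902×10⁻⁶ m/K, α₂L₂ = 2.057305×10⁻⁵ m/K → total 2.2436952×10⁻⁵ m/K
ΔT = g/(α₁L₁+α₂L₂) = 2.89×10⁻³ / 2.2436952×10⁻⁵ = 128.81 K
T = 22.7 + 128.81 = 151.51 °C

T = 152 °C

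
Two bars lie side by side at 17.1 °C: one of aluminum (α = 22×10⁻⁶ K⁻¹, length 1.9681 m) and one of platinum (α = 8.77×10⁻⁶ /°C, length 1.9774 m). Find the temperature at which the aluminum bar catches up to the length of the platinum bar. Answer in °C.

T = 375.4 °C

Equal length when α₁L₁ΔT − α₂L₂ΔT = L₂ − L₁ = 9.30×10⁻³ m
α₁L₁ = 4.32982×10⁻⁵, α₂L₂ = 1.7341798×10⁻⁵ → Δ(αL) = 2.5956402×10⁻⁵ m/K
ΔT = 9.30×10⁻³ / 2.5956402×10⁻⁵ = 358.293 K, so T = 17.1 + 358.293 = 375.393 °C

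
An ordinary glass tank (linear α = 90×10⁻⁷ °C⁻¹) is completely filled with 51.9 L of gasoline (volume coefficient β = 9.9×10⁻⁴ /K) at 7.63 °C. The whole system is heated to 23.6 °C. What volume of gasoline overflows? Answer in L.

The tank also expands: β_container ≈ 3α = 2.7×10⁻⁵ /K
Net overflow = V₀(β_liq − 3α_cont)ΔT
β − 3α = 9.90×10⁻⁴ − 2.7×10⁻⁵ = 9.63×10⁻⁴ /K; ΔT = 15.97 K
ΔV = 51.9 × 9.63×10⁻⁴ × 15.97 = 0.798 L

0.798 L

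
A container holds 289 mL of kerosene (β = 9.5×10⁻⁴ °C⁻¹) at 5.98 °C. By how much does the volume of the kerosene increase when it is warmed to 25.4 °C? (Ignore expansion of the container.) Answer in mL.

ΔV = 5.33 mL

|ΔT| = |25.4 − 5.98| = 19.42 K
ΔV = βV₀ΔT = (9.5×10⁻⁴)(289)(19.42) = 5.33 mL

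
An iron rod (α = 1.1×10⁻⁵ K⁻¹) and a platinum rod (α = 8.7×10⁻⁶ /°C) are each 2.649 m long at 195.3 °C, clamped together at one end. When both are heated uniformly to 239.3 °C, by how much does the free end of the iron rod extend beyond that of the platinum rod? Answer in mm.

0.268 mm

ΔT = 44.0 K
iron: ΔL = 1.1×10⁻⁵ × 2.649 m × 44.0 = 1.2821×10⁻³ m = 1.2821 mm
platinum: ΔL = 8.7×10⁻⁶ × 2.649 m × 44.0 = 1.0140×10⁻³ m = 1.0140 mm
difference = 1.2821 − 1.0140 = 0.2681 mm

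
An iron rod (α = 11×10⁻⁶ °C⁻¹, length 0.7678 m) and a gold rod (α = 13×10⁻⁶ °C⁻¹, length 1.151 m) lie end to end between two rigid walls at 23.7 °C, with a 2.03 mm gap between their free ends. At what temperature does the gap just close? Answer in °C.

T = 110 °C

Gap closes when ΔL₁ + ΔL₂ = 2.03 mm = 2.03×10⁻³ m
(α₁L₁ + α₂L₂)ΔT = g
α₁L₁ + α₂L₂ = 11×10⁻⁶×0.7678 + 13×10⁻⁶×1.151 = 2.34088×10⁻⁵ m/K
ΔT = 2.03×10⁻³ / 2.34088×10⁻⁵ = 86.72 K
T = 23.7 + 86.72 = 110.42 °C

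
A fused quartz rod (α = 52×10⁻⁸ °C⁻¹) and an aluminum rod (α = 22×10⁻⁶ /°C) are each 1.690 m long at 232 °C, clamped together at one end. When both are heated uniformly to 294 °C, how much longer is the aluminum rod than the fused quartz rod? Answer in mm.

2.25 mm

ΔT = 62 K
fused quartz: ΔL = 52×10⁻⁸ × 1.690 m × 62 = 5.4486×10⁻⁵ m = 0.054486 mm
aluminum: ΔL = 22×10⁻⁶ × 1.690 m × 62 = 2.3052×10⁻³ m = 2.3052 mm
difference = 2.3052 − 0.054486 = 2.250714 mm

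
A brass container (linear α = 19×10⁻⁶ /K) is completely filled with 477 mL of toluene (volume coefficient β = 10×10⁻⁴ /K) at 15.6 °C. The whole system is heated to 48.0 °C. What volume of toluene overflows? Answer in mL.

14.6 mL

The container also expands: β_container ≈ 3α = 5.7×10⁻⁵ /K
Net overflow = V₀(β_liq − 3α_cont)ΔT
β − 3α = 1.00×10⁻³ − 5.7×10⁻⁵ = 9.43×10⁻⁴ /K; ΔT = 32.4 K
ΔV = 477 × 9.43×10⁻⁴ × 32.4 = 14.6 mL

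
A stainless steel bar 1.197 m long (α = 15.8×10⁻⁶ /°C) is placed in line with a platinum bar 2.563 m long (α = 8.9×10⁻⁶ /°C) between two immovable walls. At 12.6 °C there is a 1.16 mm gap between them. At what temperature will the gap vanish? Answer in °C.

Gap closes when ΔL₁ + ΔL₂ = 1.16 mm = 1.16×10⁻³ m
(α₁L₁ + α₂L₂)ΔT = g
α₁L₁ + α₂L₂ = 15.8×10⁻⁶×1.197 + 8.9×10⁻⁶×2.563 = 4.17233×10⁻⁵ m/K
ΔT = 1.16×10⁻³ / 4.17233×10⁻⁵ = 27.802 K
T = 12.6 + 27.802 = 40.402 °C

T = 40.4 °C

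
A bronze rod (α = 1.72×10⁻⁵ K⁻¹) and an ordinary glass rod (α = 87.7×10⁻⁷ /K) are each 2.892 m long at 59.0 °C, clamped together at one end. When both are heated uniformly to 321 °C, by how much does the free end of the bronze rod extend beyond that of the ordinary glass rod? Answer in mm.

ΔT = 262.0 K
bronze: ΔL = 1.72×10⁻⁵ × 2.892 m × 262.0 = 1.3033×10⁻² m = 13.033 mm
ordinary glass: ΔL = 87.7×10⁻⁷ × 2.892 m × 262.0 = 6.6451×10⁻³ m = 6.6451 mm
difference = 13.033 − 6.6451 = 6.3879 mm

6.39 mm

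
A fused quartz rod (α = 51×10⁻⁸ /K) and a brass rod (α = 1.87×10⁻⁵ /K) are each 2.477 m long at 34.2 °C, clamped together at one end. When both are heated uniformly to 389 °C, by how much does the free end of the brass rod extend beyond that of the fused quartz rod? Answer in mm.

16.0 mm

ΔT = 354.8 K
fused quartz: ΔL = 51×10⁻⁸ × 2.477 m × 354.8 = 4.4821×10⁻⁴ m = 0.44821 mm
brass: ΔL = 1.87×10⁻⁵ × 2.477 m × 354.8 = 1.6434×10⁻² m = 16.434 mm
difference = 16.434 − 0.44821 = 15.98579 mm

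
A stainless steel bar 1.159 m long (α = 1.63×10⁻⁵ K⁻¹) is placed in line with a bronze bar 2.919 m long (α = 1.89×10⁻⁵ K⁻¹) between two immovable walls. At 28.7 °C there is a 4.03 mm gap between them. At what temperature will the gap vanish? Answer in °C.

T = 83.1 °C

Gap closes when ΔL₁ + ΔL₂ = 4.03 mm = 4.03×10⁻³ m
(α₁L₁ + α₂L₂)ΔT = g
α₁L₁ + α₂L₂ = 1.63×10⁻⁵×1.159 + 1.89×10⁻⁵×2.919 = 7.40608×10⁻⁵ m/K
ΔT = 4.03×10⁻³ / 7.40608×10⁻⁵ = 54.415 K
T = 28.7 + 54.415 = 83.115 °C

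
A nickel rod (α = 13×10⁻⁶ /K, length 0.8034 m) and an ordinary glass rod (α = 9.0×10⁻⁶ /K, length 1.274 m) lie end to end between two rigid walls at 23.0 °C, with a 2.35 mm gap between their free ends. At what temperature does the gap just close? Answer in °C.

T = 130 °C

Gap closes when ΔL₁ + ΔL₂ = 2.35 mm = 2.35×10⁻³ m
(α₁L₁ + α₂L₂)ΔT = g
α₁L₁ + α₂L₂ = 13×10⁻⁶×0.8034 + 9.0×10⁻⁶×1.274 = 2.19102×10⁻⁵ m/K
ΔT = 2.35×10⁻³ / 2.19102×10⁻⁵ = 107.26 K
T = 23.0 + 107.26 = 130.26 °C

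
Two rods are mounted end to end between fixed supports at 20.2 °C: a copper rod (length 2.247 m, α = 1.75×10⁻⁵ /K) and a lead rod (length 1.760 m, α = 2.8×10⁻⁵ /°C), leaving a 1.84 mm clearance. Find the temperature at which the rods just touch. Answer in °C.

α₁L₁ = 3.93225×10⁻⁵ m/K, α₂L₂ = 4.928×10⁻⁵ m/K → total 8.86025×10⁻⁵ m/K
ΔT = g/(α₁L₁+α₂L₂) = 1.84×10⁻³ / 8.86025×10⁻⁵ = 20.767 K
T = 20.2 + 20.767 = 40.967 °C

T = 41.0 °C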